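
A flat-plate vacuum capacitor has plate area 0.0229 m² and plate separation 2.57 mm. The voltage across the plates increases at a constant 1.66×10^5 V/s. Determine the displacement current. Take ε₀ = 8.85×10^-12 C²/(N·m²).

1.31×10^-5 A

The displacement current equals the charging current C dV/dt. With C = ε₀A/d = (8.85×10^-12)(0.0229)/(2.57×10^-3) = 7.886×10^-11 F, I_d = (7.886×10^-11)(1.66×10^5) = 1.31×10^-5 A.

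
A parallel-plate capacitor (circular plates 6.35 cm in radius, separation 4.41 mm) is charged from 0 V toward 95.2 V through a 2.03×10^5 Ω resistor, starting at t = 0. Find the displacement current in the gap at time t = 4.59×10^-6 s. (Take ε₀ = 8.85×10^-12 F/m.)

1.93×10^-4 A

With C = ε₀A/d = (8.85×10^-12)(0.01267)/(4.41×10^-3) = 2.543×10^-11 F, the time constant is τ = RC = 5.162×10^-6 s, so t/τ = 0.8892 and e^(−t/τ) = 0.4110.
I_d = I_cond = (V₀/R) e^(−t/τ) = (4.690×10^-4)(0.4110) = 1.93×10^-4 A.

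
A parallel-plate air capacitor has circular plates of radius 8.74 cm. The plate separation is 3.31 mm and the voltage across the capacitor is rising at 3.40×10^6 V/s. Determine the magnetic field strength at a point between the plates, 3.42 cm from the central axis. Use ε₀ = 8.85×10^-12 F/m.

1.95×10^-10 T

I_d = C dV/dt with C = ε₀πR²/d = 6.417×10^-11 F, so I_d = (6.417×10^-11)(3.40×10^6) = 2.182×10^-4 A.
An Ampèrian loop of radius r encloses a fraction (r/R)² of I_d. Then B·2πr = μ₀ I_d (r/R)², giving B = μ₀ I_d r/(2πR²) = 1.95×10^-10 T.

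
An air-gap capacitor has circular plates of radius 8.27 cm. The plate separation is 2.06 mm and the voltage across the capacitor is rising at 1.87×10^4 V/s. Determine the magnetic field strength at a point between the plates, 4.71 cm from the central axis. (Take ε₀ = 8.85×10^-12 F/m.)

I_d = C dV/dt with C = ε₀πR²/d = 9.232×10^-11 F, so I_d = (9.232×10^-11)(1.87×10^4) = 1.726×10^-6 A.
For r < R the Ampère–Maxwell law gives B(2πr) = μ₀ I_d (r²/R²), so B = μ₀ I_d r/(2πR²) = (4π×10^-7)(1.726×10^-6)(0.0471)/(2π·0.0827²) = 2.38×10^-12 T.

2.38×10^-12 T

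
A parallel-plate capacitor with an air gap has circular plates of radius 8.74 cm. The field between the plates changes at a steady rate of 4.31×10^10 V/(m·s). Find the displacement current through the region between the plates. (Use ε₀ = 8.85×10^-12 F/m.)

9.15×10^-3 A

The displacement current is ε₀ times dΦ_E/dt = ε₀ A dE/dt = (8.85×10^-12)(0.02400)(4.31×10^10) = 9.15×10^-3 A.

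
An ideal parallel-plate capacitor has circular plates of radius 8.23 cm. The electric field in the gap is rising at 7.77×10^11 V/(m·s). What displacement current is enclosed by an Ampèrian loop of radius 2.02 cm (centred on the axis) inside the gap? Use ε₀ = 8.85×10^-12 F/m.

8.81×10^-3 A

I_d = ε₀ dΦ_E/dt = ε₀ πR² (dE/dt) = (8.85×10^-12)(0.02128)(7.77×10^11) = 0.1463 A through the full plate area.
The field is uniform, so I_d,enc = I_d (r/R)² = (0.1463)(2.02/8.23)² = 8.81×10^-3 A.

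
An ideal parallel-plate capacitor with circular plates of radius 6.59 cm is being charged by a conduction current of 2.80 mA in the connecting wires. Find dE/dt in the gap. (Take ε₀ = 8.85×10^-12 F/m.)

Charge continuity gives I_d = I = 2.80×10^-3 A between the plates.
Then dE/dt = I_d/(ε₀A) = 2.32×10^10 V/(m·s).

2.32×10^10 V/(m·s)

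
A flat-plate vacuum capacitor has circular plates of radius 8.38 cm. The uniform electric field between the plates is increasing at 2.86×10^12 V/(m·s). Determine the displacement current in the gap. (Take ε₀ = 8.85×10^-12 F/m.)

0.558 A

With a uniform field, Φ_E = EA, so I_d = ε₀ A dE/dt = 0.558 A.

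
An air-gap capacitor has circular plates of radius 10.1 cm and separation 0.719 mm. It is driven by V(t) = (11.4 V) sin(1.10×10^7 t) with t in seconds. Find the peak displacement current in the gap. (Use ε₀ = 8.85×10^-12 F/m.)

The displacement current equals the conduction current C dV/dt, which peaks at C V₀ ω.
With C = ε₀A/d = (8.85×10^-12)(0.03205)/(7.19×10^-4) = 3.945×10^-10 F and ω = 1.10×10^7 rad/s, I_d,max = (3.945×10^-10)(11.4)(1.10×10^7) = 0.0495 A.

0.0495 A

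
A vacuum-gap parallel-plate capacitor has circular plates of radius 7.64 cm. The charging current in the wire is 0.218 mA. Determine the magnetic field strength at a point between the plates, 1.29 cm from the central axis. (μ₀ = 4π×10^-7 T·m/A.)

No conduction current crosses the gap, so I_d there equals the 2.18×10^-4 A in the leads.
∮B·dl = μ₀ I_d,enc with I_d,enc = I_d r²/R² = 6.215×10^-6 A; so B = μ₀ I_d,enc/(2πr) = 9.64×10^-11 T.

9.64×10^-11 T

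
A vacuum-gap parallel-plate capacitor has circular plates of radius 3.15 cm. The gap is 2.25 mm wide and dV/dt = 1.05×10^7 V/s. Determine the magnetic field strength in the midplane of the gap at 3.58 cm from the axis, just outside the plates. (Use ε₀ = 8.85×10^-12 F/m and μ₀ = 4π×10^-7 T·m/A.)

dE/dt = (dV/dt)/d = 4.667×10^9 V/(m·s); I_d = ε₀(πR²)(dE/dt) = (8.85×10^-12)(3.117×10^-3)(4.667×10^9) = 1.287×10^-4 A.
With r > R the enclosed displacement current is the full I_d; B = μ₀ I_d / (2πr) = 7.19×10^-10 T.

7.19×10^-10 T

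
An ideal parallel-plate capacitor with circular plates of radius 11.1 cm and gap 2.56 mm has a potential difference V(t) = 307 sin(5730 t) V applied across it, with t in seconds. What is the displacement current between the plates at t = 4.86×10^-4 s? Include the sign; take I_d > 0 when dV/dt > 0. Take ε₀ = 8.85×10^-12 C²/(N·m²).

C = ε₀A/d = (8.85×10^-12)(0.03871)/(2.56×10^-3) = 1.338×10^-10 F. dV/dt = V₀ω·cos(ωt); at ωt = 2.78478 rad this factor is -0.9370.
I_d = C dV/dt = (1.338×10^-10)(307)(5730)(-0.9370) = -2.21×10^-4 A.

-2.21×10^-4 A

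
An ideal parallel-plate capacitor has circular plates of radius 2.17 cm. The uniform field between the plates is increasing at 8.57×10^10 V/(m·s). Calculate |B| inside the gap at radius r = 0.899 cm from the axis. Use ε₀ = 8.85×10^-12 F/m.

Total displacement current: I_d = ε₀(πR²)(dE/dt) = (8.85×10^-12)(1.479×10^-3)(8.57×10^10) = 1.122×10^-3 A.
∮B·dl = μ₀ I_d,enc with I_d,enc = I_d r²/R² = 1.926×10^-4 A; so B = μ₀ I_d,enc/(2πr) = 4.28×10^-9 T.

4.28×10^-9 T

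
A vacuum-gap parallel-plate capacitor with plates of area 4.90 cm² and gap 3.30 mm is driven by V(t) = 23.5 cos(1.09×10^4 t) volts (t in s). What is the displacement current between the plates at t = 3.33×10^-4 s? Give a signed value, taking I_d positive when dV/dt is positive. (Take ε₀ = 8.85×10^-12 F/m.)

1.58×10^-7 A

C = ε₀A/d = (8.85×10^-12)(4.90×10^-4)/(3.30×10^-3) = 1.314×10^-12 F. dV/dt = V₀ω·−sin(ωt); at ωt = 3.6297 rad this factor is 0.4690.
I_d = C dV/dt = (1.314×10^-12)(23.5)(1.09×10^4)(0.4690) = 1.58×10^-7 A.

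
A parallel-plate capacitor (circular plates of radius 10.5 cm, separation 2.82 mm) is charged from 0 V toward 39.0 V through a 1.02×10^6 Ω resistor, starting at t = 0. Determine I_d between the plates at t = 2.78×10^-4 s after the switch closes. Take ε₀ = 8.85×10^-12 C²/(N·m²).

C = ε₀A/d = (8.85×10^-12)(0.03464)/(2.82×10^-3) = 1.087×10^-10 F, so τ = RC = 1.109×10^-4 s.
The conduction current is I(t) = (V₀/R) e^(−t/τ), and the displacement current between the plates equals it.
t/τ = 2.507; I_d = (39.0/1.02×10^6) · e^(−2.507) = (3.824×10^-5)(0.08151) = 3.12×10^-6 A.

3.12×10^-6 A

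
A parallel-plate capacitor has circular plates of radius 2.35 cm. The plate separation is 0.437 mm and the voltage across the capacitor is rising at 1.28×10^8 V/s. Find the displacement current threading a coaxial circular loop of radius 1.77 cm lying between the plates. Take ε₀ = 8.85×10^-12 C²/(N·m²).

2.55×10^-3 A

dE/dt = (dV/dt)/d = 2.929×10^11 V/(m·s); I_d = ε₀(πR²)(dE/dt) = (8.85×10^-12)(1.735×10^-3)(2.929×10^11) = 4.497×10^-3 A.
Since J_d is uniform, the enclosed fraction is (r/R)² = 0.5673, giving I_d,enc = 2.55×10^-3 A.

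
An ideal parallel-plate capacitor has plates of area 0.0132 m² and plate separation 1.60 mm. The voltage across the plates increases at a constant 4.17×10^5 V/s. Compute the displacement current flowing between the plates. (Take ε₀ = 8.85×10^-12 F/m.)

3.04×10^-5 A

E = V/d so dE/dt = (dV/dt)/d = 2.606×10^8 V/(m·s), and I_d = ε₀ A dE/dt = (8.85×10^-12)(0.0132)(2.606×10^8) = 3.04×10^-5 A.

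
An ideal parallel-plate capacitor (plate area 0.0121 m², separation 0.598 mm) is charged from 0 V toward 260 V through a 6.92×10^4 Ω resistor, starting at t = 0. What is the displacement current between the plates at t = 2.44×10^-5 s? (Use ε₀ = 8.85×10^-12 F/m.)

With C = ε₀A/d = (8.85×10^-12)(0.0121)/(5.98×10^-4) = 1.791×10^-10 F, the time constant is τ = RC = 1.239×10^-5 s, so t/τ = 1.969 and e^(−t/τ) = 0.1396.
I_d = I_cond = (V₀/R) e^(−t/τ) = (3.757×10^-3)(0.1396) = 5.24×10^-4 A.

5.24×10^-4 A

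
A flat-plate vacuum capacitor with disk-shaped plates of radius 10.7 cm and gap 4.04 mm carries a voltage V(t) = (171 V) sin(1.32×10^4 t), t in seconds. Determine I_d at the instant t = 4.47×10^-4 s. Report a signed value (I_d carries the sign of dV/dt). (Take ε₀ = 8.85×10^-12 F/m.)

1.65×10^-4 A

dV/dt = (171)(1.32×10^4)·cos(5.9004) = 2.094×10^6 V/s.
I_d = C dV/dt with C = ε₀A/d = (8.85×10^-12)(0.03597)/(4.04×10^-3) = 7.880×10^-11 F, so I_d = (7.880×10^-11)(2.094×10^6) = 1.65×10^-4 A.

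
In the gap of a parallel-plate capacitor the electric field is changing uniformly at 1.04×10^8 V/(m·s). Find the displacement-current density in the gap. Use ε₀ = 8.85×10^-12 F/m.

J_d = ε₀ dE/dt = (8.85×10^-12)(1.04×10^8) = 9.20×10^-4 A/m².

9.20×10^-4 A/m²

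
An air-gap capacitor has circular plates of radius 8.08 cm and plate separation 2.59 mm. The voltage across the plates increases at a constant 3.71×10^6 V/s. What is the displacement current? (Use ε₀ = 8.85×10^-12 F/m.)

E = V/d so dE/dt = (dV/dt)/d = 1.432×10^9 V/(m·s), and I_d = ε₀ A dE/dt = (8.85×10^-12)(0.02051)(1.432×10^9) = 2.60×10^-4 A.

2.60×10^-4 A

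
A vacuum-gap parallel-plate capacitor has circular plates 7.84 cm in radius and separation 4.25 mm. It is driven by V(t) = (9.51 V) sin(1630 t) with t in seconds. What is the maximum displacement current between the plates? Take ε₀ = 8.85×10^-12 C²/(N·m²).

C = ε₀A/d = (8.85×10^-12)(0.01931)/(4.25×10^-3) = 4.021×10^-11 F; ω = 1630 rad/s.
I_d = C dV/dt, so |I_d|_max = C V₀ ω = (4.021×10^-11)(9.51)(1630) = 6.23×10^-7 A.

6.23×10^-7 A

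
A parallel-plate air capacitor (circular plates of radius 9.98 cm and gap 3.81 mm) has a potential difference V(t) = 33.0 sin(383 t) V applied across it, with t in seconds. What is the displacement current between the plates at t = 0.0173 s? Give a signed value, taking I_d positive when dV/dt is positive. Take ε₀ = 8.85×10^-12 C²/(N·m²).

dE/dt = (V₀ω/d)·cos(ωt) with ωt = 6.6259 rad: (33.0)(383)(0.9418)/(3.81×10^-3) = 3.124×10^6 V/(m·s).
I_d = ε₀ A dE/dt = (8.85×10^-12)(0.03129)(3.124×10^6) = 8.65×10^-7 A.

8.65×10^-7 A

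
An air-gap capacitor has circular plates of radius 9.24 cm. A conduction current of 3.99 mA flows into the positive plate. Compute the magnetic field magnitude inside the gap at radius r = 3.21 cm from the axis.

3.00×10^-9 T

Between the plates the displacement current equals the wire current: I_d = 3.99 mA = 3.99×10^-3 A.
For r < R the Ampère–Maxwell law gives B(2πr) = μ₀ I_d (r²/R²), so B = μ₀ I_d r/(2πR²) = (4π×10^-7)(3.99×10^-3)(0.0321)/(2π·0.0924²) = 3.00×10^-9 T.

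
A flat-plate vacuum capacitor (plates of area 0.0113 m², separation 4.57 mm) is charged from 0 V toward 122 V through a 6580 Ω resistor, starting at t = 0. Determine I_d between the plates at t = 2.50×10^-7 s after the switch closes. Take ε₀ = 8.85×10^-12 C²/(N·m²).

3.27×10^-3 A

With C = ε₀A/d = (8.85×10^-12)(0.0113)/(4.57×10^-3) = 2.188×10^-11 F, the time constant is τ = RC = 1.440×10^-7 s, so t/τ = 1.736 and e^(−t/τ) = 0.1762.
I_d = I_cond = (V₀/R) e^(−t/τ) = (0.01854)(0.1762) = 3.27×10^-3 A.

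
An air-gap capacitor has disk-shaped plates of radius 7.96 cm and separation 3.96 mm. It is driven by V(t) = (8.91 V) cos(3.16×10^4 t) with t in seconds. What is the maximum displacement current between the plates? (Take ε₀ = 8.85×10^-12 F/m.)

The displacement current equals the conduction current C dV/dt, which peaks at C V₀ ω.
With C = ε₀A/d = (8.85×10^-12)(0.01991)/(3.96×10^-3) = 4.450×10^-11 F and ω = 3.16×10^4 rad/s, I_d,max = (4.450×10^-11)(8.91)(3.16×10^4) = 1.25×10^-5 A.

1.25×10^-5 A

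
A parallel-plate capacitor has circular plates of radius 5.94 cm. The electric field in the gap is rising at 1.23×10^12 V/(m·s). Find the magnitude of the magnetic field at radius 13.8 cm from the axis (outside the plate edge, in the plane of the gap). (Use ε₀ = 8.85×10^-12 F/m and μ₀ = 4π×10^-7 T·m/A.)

Through the whole plate area (πR² = 0.01108 m²), I_d = ε₀ πR² dE/dt = 0.1206 A.
With r > R the enclosed displacement current is the full I_d; B = μ₀ I_d / (2πr) = 1.75×10^-7 T.

1.75×10^-7 T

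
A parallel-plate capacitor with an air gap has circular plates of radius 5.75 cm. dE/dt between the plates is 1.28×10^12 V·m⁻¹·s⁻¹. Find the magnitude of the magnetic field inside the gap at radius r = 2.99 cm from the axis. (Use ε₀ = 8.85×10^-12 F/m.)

I_d = ε₀ dΦ_E/dt = ε₀ πR² (dE/dt) = (8.85×10^-12)(0.01039)(1.28×10^12) = 0.1177 A through the full plate area.
An Ampèrian loop of radius r encloses a fraction (r/R)² of I_d. Then B·2πr = μ₀ I_d (r/R)², giving B = μ₀ I_d r/(2πR²) = 2.13×10^-7 T.

2.13×10^-7 T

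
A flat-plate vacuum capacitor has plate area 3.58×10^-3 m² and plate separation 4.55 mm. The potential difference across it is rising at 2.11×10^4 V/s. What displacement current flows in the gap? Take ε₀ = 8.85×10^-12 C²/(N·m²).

1.47×10^-7 A

The field between the plates is E = V/d, so dE/dt = (2.11×10^4)/(4.55×10^-3 m) = 4.637×10^6 V/(m·s).
I_d = ε₀ A (dE/dt) = (8.85×10^-12)(3.58×10^-3)(4.637×10^6) = 1.47×10^-7 A.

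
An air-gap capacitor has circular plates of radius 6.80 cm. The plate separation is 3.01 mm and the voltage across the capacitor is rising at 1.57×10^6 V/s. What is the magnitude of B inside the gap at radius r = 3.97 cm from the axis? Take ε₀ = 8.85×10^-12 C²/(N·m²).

1.15×10^-10 T

dE/dt = (dV/dt)/d = 5.216×10^8 V/(m·s); I_d = ε₀(πR²)(dE/dt) = (8.85×10^-12)(0.01453)(5.216×10^8) = 6.707×10^-5 A.
For r < R the Ampère–Maxwell law gives B(2πr) = μ₀ I_d (r²/R²), so B = μ₀ I_d r/(2πR²) = (4π×10^-7)(6.707×10^-5)(0.0397)/(2π·0.0680²) = 1.15×10^-10 T.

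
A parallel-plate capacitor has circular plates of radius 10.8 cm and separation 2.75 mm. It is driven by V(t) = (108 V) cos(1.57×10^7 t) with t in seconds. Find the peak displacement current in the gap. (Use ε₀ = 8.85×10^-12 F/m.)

(dE/dt)_max = V₀ω/d = 6.166×10^11 V/(m·s); ω = 1.57×10^7 rad/s.
I_d,max = ε₀ A (dE/dt)_max = (8.85×10^-12)(0.03664)(6.166×10^11) = 0.200 A.

0.200 A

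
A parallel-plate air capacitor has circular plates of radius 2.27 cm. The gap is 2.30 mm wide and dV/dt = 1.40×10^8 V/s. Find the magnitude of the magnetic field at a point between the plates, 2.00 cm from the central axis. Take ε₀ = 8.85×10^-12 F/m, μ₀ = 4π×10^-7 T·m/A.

I_d = C dV/dt with C = ε₀πR²/d = 6.230×10^-12 F, so I_d = (6.230×10^-12)(1.40×10^8) = 8.722×10^-4 A.
For r < R the Ampère–Maxwell law gives B(2πr) = μ₀ I_d (r²/R²), so B = μ₀ I_d r/(2πR²) = (4π×10^-7)(8.722×10^-4)(0.0200)/(2π·0.0227²) = 6.77×10^-9 T.

6.77×10^-9 T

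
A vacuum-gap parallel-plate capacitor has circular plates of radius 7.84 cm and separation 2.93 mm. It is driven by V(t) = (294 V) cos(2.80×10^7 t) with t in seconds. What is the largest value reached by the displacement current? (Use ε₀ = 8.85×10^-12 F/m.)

The displacement current equals the conduction current C dV/dt, which peaks at C V₀ ω.
With C = ε₀A/d = (8.85×10^-12)(0.01931)/(2.93×10^-3) = 5.833×10^-11 F and ω = 2.80×10^7 rad/s, I_d,max = (5.833×10^-11)(294)(2.80×10^7) = 0.480 A.

0.480 A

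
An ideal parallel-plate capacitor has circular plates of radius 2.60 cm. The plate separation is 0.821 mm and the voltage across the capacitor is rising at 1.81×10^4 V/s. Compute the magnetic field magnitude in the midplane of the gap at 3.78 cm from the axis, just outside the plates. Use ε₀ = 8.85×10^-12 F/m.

2.19×10^-12 T

dE/dt = (dV/dt)/d = 2.205×10^7 V/(m·s); I_d = ε₀(πR²)(dE/dt) = (8.85×10^-12)(2.124×10^-3)(2.205×10^7) = 4.145×10^-7 A.
Outside the plates the loop encloses all of I_d, so B·2πr = μ₀ I_d and B = 2.19×10^-12 T.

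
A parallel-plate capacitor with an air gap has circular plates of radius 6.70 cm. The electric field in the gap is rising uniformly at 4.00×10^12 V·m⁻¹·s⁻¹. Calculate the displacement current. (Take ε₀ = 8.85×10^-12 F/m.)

0.499 A

The displacement current is ε₀ times dΦ_E/dt = ε₀ A dE/dt = (8.85×10^-12)(0.01410)(4.00×10^12) = 0.499 A.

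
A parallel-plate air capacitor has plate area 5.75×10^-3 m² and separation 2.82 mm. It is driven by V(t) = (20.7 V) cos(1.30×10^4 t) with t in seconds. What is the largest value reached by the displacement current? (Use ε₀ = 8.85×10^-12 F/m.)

The displacement current equals the conduction current C dV/dt, which peaks at C V₀ ω.
With C = ε₀A/d = (8.85×10^-12)(5.75×10^-3)/(2.82×10^-3) = 1.805×10^-11 F and ω = 1.30×10^4 rad/s, I_d,max = (1.805×10^-11)(20.7)(1.30×10^4) = 4.86×10^-6 A.

4.86×10^-6 A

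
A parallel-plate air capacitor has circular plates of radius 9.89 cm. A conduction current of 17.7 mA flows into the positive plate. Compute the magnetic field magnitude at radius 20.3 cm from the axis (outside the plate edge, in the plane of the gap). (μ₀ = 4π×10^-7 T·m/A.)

1.74×10^-8 T

No conduction current crosses the gap, so I_d there equals the 0.0177 A in the leads.
Outside the plates the loop encloses all of I_d, so B·2πr = μ₀ I_d and B = 1.74×10^-8 T.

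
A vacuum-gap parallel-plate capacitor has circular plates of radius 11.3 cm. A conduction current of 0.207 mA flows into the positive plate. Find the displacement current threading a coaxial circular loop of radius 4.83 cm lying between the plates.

No conduction current crosses the gap, so I_d there equals the 2.07×10^-4 A in the leads.
The field is uniform, so I_d,enc = I_d (r/R)² = (2.07×10^-4)(4.83/11.3)² = 3.78×10^-5 A.

3.78×10^-5 A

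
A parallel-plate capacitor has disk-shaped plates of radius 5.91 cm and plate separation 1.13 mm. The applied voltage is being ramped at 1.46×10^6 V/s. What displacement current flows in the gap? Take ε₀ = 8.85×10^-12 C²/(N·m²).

E = V/d so dE/dt = (dV/dt)/d = 1.292×10^9 V/(m·s), and I_d = ε₀ A dE/dt = (8.85×10^-12)(0.01097)(1.292×10^9) = 1.25×10^-4 A.

1.25×10^-4 A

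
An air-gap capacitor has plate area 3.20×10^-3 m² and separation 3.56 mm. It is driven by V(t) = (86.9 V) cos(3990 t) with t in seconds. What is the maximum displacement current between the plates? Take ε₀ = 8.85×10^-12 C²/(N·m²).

(dE/dt)_max = V₀ω/d = 9.740×10^7 V/(m·s); ω = 3990 rad/s.
I_d,max = ε₀ A (dE/dt)_max = (8.85×10^-12)(3.20×10^-3)(9.740×10^7) = 2.76×10^-6 A.

2.76×10^-6 A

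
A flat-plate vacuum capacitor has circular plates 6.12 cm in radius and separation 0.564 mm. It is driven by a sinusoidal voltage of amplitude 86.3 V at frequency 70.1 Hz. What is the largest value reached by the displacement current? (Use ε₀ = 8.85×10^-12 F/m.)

7.02×10^-6 A

C = ε₀A/d = (8.85×10^-12)(0.01177)/(5.64×10^-4) = 1.847×10^-10 F; ω = 2πf = 440.5 rad/s.
I_d = C dV/dt, so |I_d|_max = C V₀ ω = (1.847×10^-10)(86.3)(440.5) = 7.02×10^-6 A.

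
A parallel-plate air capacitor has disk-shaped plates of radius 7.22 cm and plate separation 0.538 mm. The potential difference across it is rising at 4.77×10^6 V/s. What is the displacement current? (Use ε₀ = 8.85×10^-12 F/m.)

The field between the plates is E = V/d, so dE/dt = (4.77×10^6)/(5.38×10^-4 m) = 8.866×10^9 V/(m·s).
I_d = ε₀ A (dE/dt) = (8.85×10^-12)(0.01638)(8.866×10^9) = 1.29×10^-3 A.

1.29×10^-3 A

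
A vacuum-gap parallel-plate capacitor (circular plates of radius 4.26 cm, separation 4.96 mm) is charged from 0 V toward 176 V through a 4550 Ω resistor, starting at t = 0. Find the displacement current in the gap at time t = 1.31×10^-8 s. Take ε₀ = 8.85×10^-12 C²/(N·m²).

C = ε₀A/d = (8.85×10^-12)(5.701×10^-3)/(4.96×10^-3) = 1.017×10^-11 F, so τ = RC = 4.627×10^-8 s.
The conduction current is I(t) = (V₀/R) e^(−t/τ), and the displacement current between the plates equals it.
t/τ = 0.2831; I_d = (176/4550) · e^(−0.2831) = (0.03868)(0.7534) = 0.0291 A.

0.0291 A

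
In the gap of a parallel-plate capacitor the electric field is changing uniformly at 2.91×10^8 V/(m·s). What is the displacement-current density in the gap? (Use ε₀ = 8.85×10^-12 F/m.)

2.58×10^-3 A/m²

The displacement-current density is ε₀ ∂E/∂t = (8.85×10^-12)(2.91×10^8) = 2.58×10^-3 A/m².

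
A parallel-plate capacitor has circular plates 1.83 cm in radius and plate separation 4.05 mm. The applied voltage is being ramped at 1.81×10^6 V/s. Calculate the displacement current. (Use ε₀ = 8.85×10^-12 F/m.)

The field between the plates is E = V/d, so dE/dt = (1.81×10^6)/(4.05×10^-3 m) = 4.469×10^8 V/(m·s).
I_d = ε₀ A (dE/dt) = (8.85×10^-12)(1.052×10^-3)(4.469×10^8) = 4.16×10^-6 A.

4.16×10^-6 A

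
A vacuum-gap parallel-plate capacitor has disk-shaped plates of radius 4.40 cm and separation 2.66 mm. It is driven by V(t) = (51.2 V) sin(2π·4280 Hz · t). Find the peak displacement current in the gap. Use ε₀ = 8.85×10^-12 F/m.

2.79×10^-5 A

The displacement current equals the conduction current C dV/dt, which peaks at C V₀ ω.
With C = ε₀A/d = (8.85×10^-12)(6.082×10^-3)/(2.66×10^-3) = 2.024×10^-11 F and ω = 2πf = 2.689×10^4 rad/s, I_d,max = (2.024×10^-11)(51.2)(2.689×10^4) = 2.79×10^-5 A.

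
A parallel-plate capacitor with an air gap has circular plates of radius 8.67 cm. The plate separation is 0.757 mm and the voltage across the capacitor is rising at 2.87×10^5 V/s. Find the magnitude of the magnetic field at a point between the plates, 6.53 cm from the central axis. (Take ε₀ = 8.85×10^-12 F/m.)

1.38×10^-10 T

With E = V/d, dE/dt = 3.791×10^8 V/(m·s) and πR² = 0.02362 m², giving I_d = ε₀ πR² dE/dt = 7.925×10^-5 A.
An Ampèrian loop of radius r encloses a fraction (r/R)² of I_d. Then B·2πr = μ₀ I_d (r/R)², giving B = μ₀ I_d r/(2πR²) = 1.38×10^-10 T.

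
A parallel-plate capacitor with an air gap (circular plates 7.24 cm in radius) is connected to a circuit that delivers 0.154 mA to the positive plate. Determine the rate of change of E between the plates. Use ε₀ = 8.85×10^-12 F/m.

By continuity, I_d in the gap equals the 0.154 mA flowing in the wire.
Since I_d = ε₀ A dE/dt, dE/dt = I_d/(ε₀A) = (1.54×10^-4)/((8.85×10^-12)(0.01647)) = 1.06×10^9 V/(m·s).

1.06×10^9 V/(m·s)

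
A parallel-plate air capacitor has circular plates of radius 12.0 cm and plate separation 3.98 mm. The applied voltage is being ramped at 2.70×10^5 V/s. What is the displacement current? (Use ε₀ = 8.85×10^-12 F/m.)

The displacement current equals the charging current C dV/dt. With C = ε₀A/d = (8.85×10^-12)(0.04524)/(3.98×10^-3) = 1.006×10^-10 F, I_d = (1.006×10^-10)(2.70×10^5) = 2.72×10^-5 A.

2.72×10^-5 A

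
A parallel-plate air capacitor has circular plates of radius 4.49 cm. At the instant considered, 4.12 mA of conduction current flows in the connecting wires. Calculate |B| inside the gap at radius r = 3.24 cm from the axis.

1.32×10^-8 T

By continuity the displacement current in the gap matches the conduction current: I_d = 4.12×10^-3 A.
∮B·dl = μ₀ I_d,enc with I_d,enc = I_d r²/R² = 2.145×10^-3 A; so B = μ₀ I_d,enc/(2πr) = 1.32×10^-8 T.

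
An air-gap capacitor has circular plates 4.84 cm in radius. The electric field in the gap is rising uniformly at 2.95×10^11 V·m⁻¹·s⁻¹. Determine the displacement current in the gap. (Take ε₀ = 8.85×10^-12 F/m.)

0.0192 A

I_d = ε₀ A (dE/dt) = (8.85×10^-12)(7.359×10^-3 m²)(2.95×10^11) = 0.0192 A.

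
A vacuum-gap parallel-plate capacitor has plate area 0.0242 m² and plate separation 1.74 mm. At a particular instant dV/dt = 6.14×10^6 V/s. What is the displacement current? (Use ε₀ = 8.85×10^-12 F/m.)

7.56×10^-4 A

The field between the plates is E = V/d, so dE/dt = (6.14×10^6)/(1.74×10^-3 m) = 3.529×10^9 V/(m·s).
I_d = ε₀ A (dE/dt) = (8.85×10^-12)(0.0242)(3.529×10^9) = 7.56×10^-4 A.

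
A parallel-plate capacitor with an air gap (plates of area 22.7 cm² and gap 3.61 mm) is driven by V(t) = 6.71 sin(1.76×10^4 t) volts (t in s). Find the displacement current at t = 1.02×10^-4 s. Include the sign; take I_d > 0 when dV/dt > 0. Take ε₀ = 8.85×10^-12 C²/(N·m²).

-1.46×10^-7 A

dE/dt = (V₀ω/d)·cos(ωt) with ωt = 1.7952 rad: (6.71)(1.76×10^4)(-0.2225)/(3.61×10^-3) = -7.279×10^6 V/(m·s).
I_d = ε₀ A dE/dt = (8.85×10^-12)(2.27×10^-3)(-7.279×10^6) = -1.46×10^-7 A.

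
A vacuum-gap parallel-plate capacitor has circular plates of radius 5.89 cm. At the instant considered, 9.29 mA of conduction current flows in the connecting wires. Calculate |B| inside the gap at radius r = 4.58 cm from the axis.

Between the plates the displacement current equals the wire current: I_d = 9.29 mA = 9.29×10^-3 A.
An Ampèrian loop of radius r encloses a fraction (r/R)² of I_d. Then B·2πr = μ₀ I_d (r/R)², giving B = μ₀ I_d r/(2πR²) = 2.45×10^-8 T.

2.45×10^-8 T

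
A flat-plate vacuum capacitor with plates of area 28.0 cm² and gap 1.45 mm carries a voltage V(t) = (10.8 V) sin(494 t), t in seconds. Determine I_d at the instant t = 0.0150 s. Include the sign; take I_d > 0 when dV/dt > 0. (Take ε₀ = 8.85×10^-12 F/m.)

dE/dt = (V₀ω/d)·cos(ωt) with ωt = 7.41 rad: (10.8)(494)(0.4295)/(1.45×10^-3) = 1.580×10^6 V/(m·s).
I_d = ε₀ A dE/dt = (8.85×10^-12)(2.80×10^-3)(1.580×10^6) = 3.92×10^-8 A.

3.92×10^-8 A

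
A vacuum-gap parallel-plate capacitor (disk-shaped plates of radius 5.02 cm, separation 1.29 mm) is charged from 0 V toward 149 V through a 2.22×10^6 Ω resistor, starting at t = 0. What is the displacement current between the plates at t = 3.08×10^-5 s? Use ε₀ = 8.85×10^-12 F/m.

C = ε₀A/d = (8.85×10^-12)(7.917×10^-3)/(1.29×10^-3) = 5.431×10^-11 F, so τ = RC = 1.206×10^-4 s.
The conduction current is I(t) = (V₀/R) e^(−t/τ), and the displacement current between the plates equals it.
t/τ = 0.2554; I_d = (149/2.22×10^6) · e^(−0.2554) = (6.712×10^-5)(0.7746) = 5.20×10^-5 A.

5.20×10^-5 A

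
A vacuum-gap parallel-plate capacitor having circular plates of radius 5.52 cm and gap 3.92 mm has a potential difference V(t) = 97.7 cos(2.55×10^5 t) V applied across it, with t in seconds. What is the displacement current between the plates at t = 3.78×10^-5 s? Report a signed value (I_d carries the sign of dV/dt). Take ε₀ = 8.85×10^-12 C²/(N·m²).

dV/dt = (97.7)(2.55×10^5)·−sin(9.639) = 5.296×10^6 V/s.
I_d = C dV/dt with C = ε₀A/d = (8.85×10^-12)(9.573×10^-3)/(3.92×10^-3) = 2.161×10^-11 F, so I_d = (2.161×10^-11)(5.296×10^6) = 1.14×10^-4 A.

1.14×10^-4 A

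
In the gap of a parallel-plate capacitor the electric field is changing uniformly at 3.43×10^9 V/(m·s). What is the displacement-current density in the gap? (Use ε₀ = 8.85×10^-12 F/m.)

The displacement-current density is ε₀ ∂E/∂t = (8.85×10^-12)(3.43×10^9) = 0.0304 A/m².

0.0304 A/m²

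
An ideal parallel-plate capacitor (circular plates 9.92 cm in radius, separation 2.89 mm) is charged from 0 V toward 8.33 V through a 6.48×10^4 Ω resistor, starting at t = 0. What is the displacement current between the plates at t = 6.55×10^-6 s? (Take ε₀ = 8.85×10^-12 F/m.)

C = ε₀A/d = (8.85×10^-12)(0.03092)/(2.89×10^-3) = 9.469×10^-11 F, so τ = RC = 6.136×10^-6 s.
The conduction current is I(t) = (V₀/R) e^(−t/τ), and the displacement current between the plates equals it.
t/τ = 1.067; I_d = (8.33/6.48×10^4) · e^(−1.067) = (1.285×10^-4)(0.3440) = 4.42×10^-5 A.

4.42×10^-5 A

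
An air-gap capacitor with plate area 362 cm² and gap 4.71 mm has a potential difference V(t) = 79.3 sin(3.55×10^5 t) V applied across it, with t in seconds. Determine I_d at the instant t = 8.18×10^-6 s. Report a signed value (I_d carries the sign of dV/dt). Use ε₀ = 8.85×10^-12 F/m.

-1.86×10^-3 A

dE/dt = (V₀ω/d)·cos(ωt) with ωt = 2.9039 rad: (79.3)(3.55×10^5)(-0.9719)/(4.71×10^-3) = -5.809×10^9 V/(m·s).
I_d = ε₀ A dE/dt = (8.85×10^-12)(0.0362)(-5.809×10^9) = -1.86×10^-3 A.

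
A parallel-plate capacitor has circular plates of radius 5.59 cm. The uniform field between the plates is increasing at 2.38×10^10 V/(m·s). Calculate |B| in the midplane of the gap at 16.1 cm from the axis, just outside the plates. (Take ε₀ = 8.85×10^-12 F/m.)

2.57×10^-9 T

Total displacement current: I_d = ε₀(πR²)(dE/dt) = (8.85×10^-12)(9.817×10^-3)(2.38×10^10) = 2.068×10^-3 A.
Outside the plates the loop encloses all of I_d, so B·2πr = μ₀ I_d and B = 2.57×10^-9 T.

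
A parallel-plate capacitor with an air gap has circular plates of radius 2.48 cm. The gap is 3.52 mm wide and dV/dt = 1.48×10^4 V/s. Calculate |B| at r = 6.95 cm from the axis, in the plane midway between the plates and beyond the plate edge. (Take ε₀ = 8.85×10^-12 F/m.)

I_d = C dV/dt with C = ε₀πR²/d = 4.857×10^-12 F, so I_d = (4.857×10^-12)(1.48×10^4) = 7.188×10^-8 A.
For r ≥ R the full I_d is enclosed: B = μ₀ I_d/(2πr) = (4π×10^-7)(7.188×10^-8)/(2π·0.0695) = 2.07×10^-13 T.

2.07×10^-13 T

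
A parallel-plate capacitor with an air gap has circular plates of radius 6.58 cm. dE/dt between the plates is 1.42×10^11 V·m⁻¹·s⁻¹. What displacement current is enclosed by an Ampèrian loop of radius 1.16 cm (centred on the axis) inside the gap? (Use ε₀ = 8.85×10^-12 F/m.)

Total displacement current: I_d = ε₀(πR²)(dE/dt) = (8.85×10^-12)(0.01360)(1.42×10^11) = 0.01709 A.
Through an area πr² the displacement current is I_d·(πr²/πR²) = I_d (r/R)² = 5.31×10^-4 A.

5.31×10^-4 A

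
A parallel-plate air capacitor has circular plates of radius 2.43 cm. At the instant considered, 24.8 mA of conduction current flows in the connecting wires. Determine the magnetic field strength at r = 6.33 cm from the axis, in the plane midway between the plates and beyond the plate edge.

7.84×10^-8 T

Between the plates the displacement current equals the wire current: I_d = 24.8 mA = 0.0248 A.
For r ≥ R the full I_d is enclosed: B = μ₀ I_d/(2πr) = (4π×10^-7)(0.0248)/(2π·0.0633) = 7.84×10^-8 T.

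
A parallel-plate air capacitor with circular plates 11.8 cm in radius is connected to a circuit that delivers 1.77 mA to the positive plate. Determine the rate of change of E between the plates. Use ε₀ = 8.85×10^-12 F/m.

4.57×10^9 V/(m·s)

The displacement current between the plates equals the conduction current, I_d = 1.77 mA.
Then dE/dt = I_d/(ε₀A) = 4.57×10^9 V/(m·s).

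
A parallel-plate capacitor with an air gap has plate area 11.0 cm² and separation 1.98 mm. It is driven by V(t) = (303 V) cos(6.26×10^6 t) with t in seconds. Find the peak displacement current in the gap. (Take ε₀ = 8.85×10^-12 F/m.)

9.33×10^-3 A

C = ε₀A/d = (8.85×10^-12)(1.10×10^-3)/(1.98×10^-3) = 4.917×10^-12 F; ω = 6.26×10^6 rad/s.
I_d = C dV/dt, so |I_d|_max = C V₀ ω = (4.917×10^-12)(303)(6.26×10^6) = 9.33×10^-3 A.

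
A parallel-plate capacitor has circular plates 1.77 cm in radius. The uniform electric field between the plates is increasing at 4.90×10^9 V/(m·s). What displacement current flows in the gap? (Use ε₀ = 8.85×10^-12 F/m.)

4.27×10^-5 A

With a uniform field, Φ_E = EA, so I_d = ε₀ A dE/dt = 4.27×10^-5 A.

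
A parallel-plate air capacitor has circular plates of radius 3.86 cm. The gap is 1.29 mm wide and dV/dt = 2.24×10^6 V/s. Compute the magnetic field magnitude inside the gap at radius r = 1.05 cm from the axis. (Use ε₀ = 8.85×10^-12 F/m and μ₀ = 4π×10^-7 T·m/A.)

dE/dt = (dV/dt)/d = 1.736×10^9 V/(m·s); I_d = ε₀(πR²)(dE/dt) = (8.85×10^-12)(4.681×10^-3)(1.736×10^9) = 7.192×10^-5 A.
For r < R the Ampère–Maxwell law gives B(2πr) = μ₀ I_d (r²/R²), so B = μ₀ I_d r/(2πR²) = (4π×10^-7)(7.192×10^-5)(0.0105)/(2π·0.0386²) = 1.01×10^-10 T.

1.01×10^-10 T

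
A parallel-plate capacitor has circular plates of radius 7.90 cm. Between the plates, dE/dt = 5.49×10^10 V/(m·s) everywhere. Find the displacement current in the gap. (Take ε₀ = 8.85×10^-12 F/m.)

The displacement current is ε₀ times dΦ_E/dt = ε₀ A dE/dt = (8.85×10^-12)(0.01961)(5.49×10^10) = 9.53×10^-3 A.

9.53×10^-3 A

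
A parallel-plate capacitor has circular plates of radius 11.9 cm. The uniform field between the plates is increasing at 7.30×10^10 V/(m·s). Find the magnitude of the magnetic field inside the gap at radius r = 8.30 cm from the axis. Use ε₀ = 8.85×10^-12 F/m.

3.37×10^-8 T

I_d = ε₀ dΦ_E/dt = ε₀ πR² (dE/dt) = (8.85×10^-12)(0.04449)(7.30×10^10) = 0.02874 A through the full plate area.
An Ampèrian loop of radius r encloses a fraction (r/R)² of I_d. Then B·2πr = μ₀ I_d (r/R)², giving B = μ₀ I_d r/(2πR²) = 3.37×10^-8 T.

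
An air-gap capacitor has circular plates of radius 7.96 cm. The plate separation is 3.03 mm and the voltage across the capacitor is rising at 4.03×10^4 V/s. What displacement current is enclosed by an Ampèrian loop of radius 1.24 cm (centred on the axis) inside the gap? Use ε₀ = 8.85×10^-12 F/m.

5.69×10^-8 A

With E = V/d, dE/dt = 1.330×10^7 V/(m·s) and πR² = 0.01991 m², giving I_d = ε₀ πR² dE/dt = 2.344×10^-6 A.
Through an area πr² the displacement current is I_d·(πr²/πR²) = I_d (r/R)² = 5.69×10^-8 A.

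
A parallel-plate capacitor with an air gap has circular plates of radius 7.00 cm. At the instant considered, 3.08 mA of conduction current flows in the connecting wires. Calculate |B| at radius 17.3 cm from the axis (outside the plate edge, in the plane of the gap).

By continuity the displacement current in the gap matches the conduction current: I_d = 3.08×10^-3 A.
Outside the plates the loop encloses all of I_d, so B·2πr = μ₀ I_d and B = 3.56×10^-9 T.

3.56×10^-9 T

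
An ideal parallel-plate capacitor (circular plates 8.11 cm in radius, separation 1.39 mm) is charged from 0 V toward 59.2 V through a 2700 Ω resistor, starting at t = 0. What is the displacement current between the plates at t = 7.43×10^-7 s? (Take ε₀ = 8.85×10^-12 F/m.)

2.71×10^-3 A

With C = ε₀A/d = (8.85×10^-12)(0.02066)/(1.39×10^-3) = 1.315×10^-10 F, the time constant is τ = RC = 3.551×10^-7 s, so t/τ = 2.092 and e^(−t/τ) = 0.1234.
I_d = I_cond = (V₀/R) e^(−t/τ) = (0.02193)(0.1234) = 2.71×10^-3 A.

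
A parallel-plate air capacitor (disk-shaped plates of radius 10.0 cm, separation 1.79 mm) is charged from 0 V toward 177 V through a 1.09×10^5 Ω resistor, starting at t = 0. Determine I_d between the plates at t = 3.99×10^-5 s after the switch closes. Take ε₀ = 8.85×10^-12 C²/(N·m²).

1.54×10^-4 A

C = ε₀A/d = (8.85×10^-12)(0.03142)/(1.79×10^-3) = 1.553×10^-10 F, so τ = RC = 1.693×10^-5 s.
The conduction current is I(t) = (V₀/R) e^(−t/τ), and the displacement current between the plates equals it.
t/τ = 2.357; I_d = (177/1.09×10^5) · e^(−2.357) = (1.624×10^-3)(0.09470) = 1.54×10^-4 A.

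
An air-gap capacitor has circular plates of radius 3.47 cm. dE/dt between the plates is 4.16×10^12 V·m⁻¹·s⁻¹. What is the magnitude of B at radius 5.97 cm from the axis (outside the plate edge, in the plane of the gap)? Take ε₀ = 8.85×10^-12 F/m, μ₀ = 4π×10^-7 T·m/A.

Through the whole plate area (πR² = 3.783×10^-3 m²), I_d = ε₀ πR² dE/dt = 0.1393 A.
Outside the plates the loop encloses all of I_d, so B·2πr = μ₀ I_d and B = 4.67×10^-7 T.

4.67×10^-7 T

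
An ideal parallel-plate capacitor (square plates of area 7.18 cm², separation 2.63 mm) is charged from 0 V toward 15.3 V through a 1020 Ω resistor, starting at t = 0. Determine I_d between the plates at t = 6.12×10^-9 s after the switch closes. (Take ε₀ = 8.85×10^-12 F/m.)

1.25×10^-3 A

C = ε₀A/d = (8.85×10^-12)(7.18×10^-4)/(2.63×10^-3) = 2.416×10^-12 F and τ = RC = 2.464×10^-9 s. I_d in the gap equals the RC charging current.
I_d(t) = (V₀/R) e^(−t/τ) = 0.01500 · e^(−2.484) = 1.25×10^-3 A.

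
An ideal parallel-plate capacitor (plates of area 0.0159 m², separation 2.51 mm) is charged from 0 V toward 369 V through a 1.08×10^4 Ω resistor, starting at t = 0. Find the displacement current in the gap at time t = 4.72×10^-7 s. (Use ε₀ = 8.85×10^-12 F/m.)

C = ε₀A/d = (8.85×10^-12)(0.0159)/(2.51×10^-3) = 5.606×10^-11 F, so τ = RC = 6.054×10^-7 s.
The conduction current is I(t) = (V₀/R) e^(−t/τ), and the displacement current between the plates equals it.
t/τ = 0.7796; I_d = (369/1.08×10^4) · e^(−0.7796) = (0.03417)(0.4586) = 0.0157 A.

0.0157 A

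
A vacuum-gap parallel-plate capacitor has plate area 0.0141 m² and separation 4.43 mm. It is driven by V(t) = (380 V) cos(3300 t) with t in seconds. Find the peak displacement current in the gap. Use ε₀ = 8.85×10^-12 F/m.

(dE/dt)_max = V₀ω/d = 2.831×10^8 V/(m·s); ω = 3300 rad/s.
I_d,max = ε₀ A (dE/dt)_max = (8.85×10^-12)(0.0141)(2.831×10^8) = 3.53×10^-5 A.

3.53×10^-5 A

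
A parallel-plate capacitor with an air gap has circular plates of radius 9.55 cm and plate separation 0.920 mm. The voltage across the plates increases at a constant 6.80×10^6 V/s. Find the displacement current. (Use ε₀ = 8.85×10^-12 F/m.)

The displacement current equals the charging current C dV/dt. With C = ε₀A/d = (8.85×10^-12)(0.02865)/(9.20×10^-4) = 2.756×10^-10 F, I_d = (2.756×10^-10)(6.80×10^6) = 1.87×10^-3 A.

1.87×10^-3 A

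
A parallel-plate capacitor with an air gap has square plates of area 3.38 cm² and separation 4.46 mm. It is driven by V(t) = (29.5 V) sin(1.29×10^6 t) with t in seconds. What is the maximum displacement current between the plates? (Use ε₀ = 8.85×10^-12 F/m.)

C = ε₀A/d = (8.85×10^-12)(3.38×10^-4)/(4.46×10^-3) = 6.707×10^-13 F; ω = 1.29×10^6 rad/s.
I_d = C dV/dt, so |I_d|_max = C V₀ ω = (6.707×10^-13)(29.5)(1.29×10^6) = 2.55×10^-5 A.

2.55×10^-5 A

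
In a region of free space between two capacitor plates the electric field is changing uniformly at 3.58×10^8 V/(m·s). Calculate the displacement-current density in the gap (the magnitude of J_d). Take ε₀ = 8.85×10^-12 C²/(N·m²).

3.17×10^-3 A/m²

J_d = ε₀ ∂E/∂t, so J_d = 3.17×10^-3 A/m².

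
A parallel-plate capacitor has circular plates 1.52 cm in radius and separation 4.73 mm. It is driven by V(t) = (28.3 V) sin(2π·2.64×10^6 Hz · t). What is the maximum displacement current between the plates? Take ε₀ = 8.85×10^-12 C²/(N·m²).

C = ε₀A/d = (8.85×10^-12)(7.258×10^-4)/(4.73×10^-3) = 1.358×10^-12 F; ω = 2πf = 1.659×10^7 rad/s.
I_d = C dV/dt, so |I_d|_max = C V₀ ω = (1.358×10^-12)(28.3)(1.659×10^7) = 6.38×10^-4 A.

6.38×10^-4 A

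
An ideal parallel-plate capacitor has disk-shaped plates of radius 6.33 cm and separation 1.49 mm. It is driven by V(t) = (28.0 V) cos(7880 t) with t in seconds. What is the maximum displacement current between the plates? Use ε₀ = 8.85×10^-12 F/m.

C = ε₀A/d = (8.85×10^-12)(0.01259)/(1.49×10^-3) = 7.478×10^-11 F; ω = 7880 rad/s.
I_d = C dV/dt, so |I_d|_max = C V₀ ω = (7.478×10^-11)(28.0)(7880) = 1.65×10^-5 A.

1.65×10^-5 A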